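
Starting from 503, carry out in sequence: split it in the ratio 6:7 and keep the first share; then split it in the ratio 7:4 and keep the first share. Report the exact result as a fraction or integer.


Start with 503.
Step 1: Split 6:7, first share = 503 * 6/13 = 3018/13
Step 2: Split 7:4, first share = 3018/13 * 7/11 = 21126/143
Final result = 21126/143

21126/143


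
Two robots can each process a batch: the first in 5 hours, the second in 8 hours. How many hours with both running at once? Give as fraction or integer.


Rate of A = 1/5 job per hour
Rate of B = 1/8 job per hour
Combined rate = 1/5 + 1/8
Find common denominator: (8 + 5)/(5*8) = 13/40
Combined rate = 13/40 job per hour
Time together = 1 / (13/40) = 40/13 hours

40/13


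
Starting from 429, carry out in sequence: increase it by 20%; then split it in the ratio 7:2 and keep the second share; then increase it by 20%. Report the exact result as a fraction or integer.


Start with 429.
Step 1: Increase by 20%: 429 * 120/100 = 2574/5
Step 2: Split 7:2, second share = 2574/5 * 2/9 = 572/5
Step 3: Increase by 20%: 572/5 * 120/100 = 3432/25
Final result = 3432/25

3432/25


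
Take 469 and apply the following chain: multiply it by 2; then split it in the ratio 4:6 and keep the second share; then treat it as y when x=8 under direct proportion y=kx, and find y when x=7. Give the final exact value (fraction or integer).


Start with 469.
Step 1: Multiply by 2: 469 * 2 = 938
Step 2: Split 4:6, second share = 938 * 6/10 = 2814/5
Step 3: Direct prop: k = (2814/5)/8; new y = k*7 = 2814/5*7/8 = 9849/20
Final result = 9849/20

9849/20


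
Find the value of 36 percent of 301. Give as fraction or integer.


Compute 36% of 301
Convert percentage: 36% = 36/100
Multiply: 301 * 36/100
= 10836/100
= 2709/25

2709/25


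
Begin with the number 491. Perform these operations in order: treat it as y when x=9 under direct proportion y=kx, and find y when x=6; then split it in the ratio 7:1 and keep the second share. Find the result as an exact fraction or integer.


Start with 491.
Step 1: Direct prop: k = (491)/9; new y = k*6 = 491*6/9 = 982/3
Step 2: Split 7:1, second share = 982/3 * 1/8 = 491/12
Final result = 491/12

491/12


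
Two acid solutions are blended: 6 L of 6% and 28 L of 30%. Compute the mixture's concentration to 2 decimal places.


Solute in mixture 1 = 6% of 6 L = 6*6/100 = 9/25 L
Solute in mixture 2 = 30% of 28 L = 28*30/100 = 42/5 L
Total solute = 9/25 + 42/5 = 219/25 L
Total volume = 6 + 28 = 34 L
Final concentration = 219/25/34 * 100 = 25.76%

25.76


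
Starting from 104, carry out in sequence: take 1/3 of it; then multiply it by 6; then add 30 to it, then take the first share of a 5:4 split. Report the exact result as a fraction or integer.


Start with 104.
Step 1: Take 1/3: 104 * 1/3 = 104/3
Step 2: Multiply by 6: 104/3 * 6 = 208
Step 3: Add 30: 208+30=238; split 5:4 first = 238*5/9 = 1190/9
Final result = 1190/9

1190/9


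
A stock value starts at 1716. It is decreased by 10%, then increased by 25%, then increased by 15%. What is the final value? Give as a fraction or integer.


Start: 1716
Step 1: decrease by 10% => multiply by 90/100
  1716 * 90/100 = 7722/5
Step 2: increase by 25% => multiply by 125/100
  7722/5 * 125/100 = 3861/2
Step 3: increase by 15% => multiply by 115/100
  3861/2 * 115/100 = 88803/40
Final value = 88803/40

88803/40


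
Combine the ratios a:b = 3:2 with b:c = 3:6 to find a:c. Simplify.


Given a:b = 3:2 and b:c = 3:6
Make b consistent. Multiply first ratio by 3: a:b = 9:6
Multiply second ratio by 2: b:c = 6:12
Now b = 6 in both, so a:b:c = 9:6:12
Therefore a:c = 9:12
Simplify by GCD: a:c = 3:4

3:4


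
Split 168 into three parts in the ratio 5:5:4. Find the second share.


Ratio = 5:5:4
Total parts = 5 + 5 + 4 = 14
Value per part = 168 / 14 = 12
First share = 5 * 12 = 60
Middle share = 5 * 12 = 60
Third share = 4 * 12 = 48

60


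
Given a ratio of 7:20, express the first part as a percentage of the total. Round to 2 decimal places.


Total parts = 7 + 20 = 27
First part fraction = 7/27
Percentage = (7/27) * 100
= 0.259259 * 100
= 25.93%

25.93


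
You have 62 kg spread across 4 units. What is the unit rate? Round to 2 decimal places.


Total kg = 62
Number of units = 4
Unit rate = 62 / 4
= 15.50 kg per unit

15.50


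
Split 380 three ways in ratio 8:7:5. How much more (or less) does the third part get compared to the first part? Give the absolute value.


Total parts = 8 + 7 + 5 = 20
Value per part = 380 / 20 = 19
Shares: 8*19=152, 7*19=133, 5*19=95
Third share = 95, first share = 152
Difference = |95 - 152| = 57

57


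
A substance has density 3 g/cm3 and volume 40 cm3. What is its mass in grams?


Using mass = density * volume
Density = 3 g/cm3
Volume = 40 cm3
Mass = 3 * 40
= 120 g

120


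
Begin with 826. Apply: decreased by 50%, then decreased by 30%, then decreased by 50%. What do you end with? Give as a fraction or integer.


Start: 826
Step 1: decrease by 50% => multiply by 50/100
  826 * 50/100 = 413
Step 2: decrease by 30% => multiply by 70/100
  413 * 70/100 = 2891/10
Step 3: decrease by 50% => multiply by 50/100
  2891/10 * 50/100 = 2891/20
Final value = 2891/20

2891/20


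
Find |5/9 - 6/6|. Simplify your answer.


Simplify: 5/9 = 5/9 and 6/6 = 1
Find common denominator: LCD = 9
Convert: 5/9 and 9/9
Difference = |5 - 9|/9 = 4/9
Simplified = 4/9

4/9


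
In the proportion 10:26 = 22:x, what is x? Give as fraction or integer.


Setting up: 10/26 = 22/x
Cross multiply: 10 * x = 26 * 22
10x = 572
x = 572/10
x = 286/5

286/5


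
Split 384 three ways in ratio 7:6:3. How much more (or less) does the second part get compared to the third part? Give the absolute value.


Total parts = 7 + 6 + 3 = 16
Value per part = 384 / 16 = 24
Shares: 7*24=168, 6*24=144, 3*24=72
Second share = 144, third share = 72
Difference = |144 - 72| = 72

72


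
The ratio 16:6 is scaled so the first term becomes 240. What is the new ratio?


Original ratio: 16:6
First term target: 240
Scale factor = 240 / 16 = 15
Multiply second term: 6 * 15 = 90
Equivalent ratio = 240:90

240:90


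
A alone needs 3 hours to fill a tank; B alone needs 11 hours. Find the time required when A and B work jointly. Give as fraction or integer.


Rate of A = 1/3 job per hour
Rate of B = 1/11 job per hour
Combined rate = 1/3 + 1/11
Find common denominator: (11 + 3)/(3*11) = 14/33
Combined rate = 14/33 job per hour
Time together = 1 / (14/33) = 33/14 hours

33/14


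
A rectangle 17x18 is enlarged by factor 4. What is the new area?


Original dimensions: 17 x 18
Enlargement factor = 4
New width = 17 * 4 = 68
New height = 18 * 4 = 72
New area = 68 * 72 = 4896

4896


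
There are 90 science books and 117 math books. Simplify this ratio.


Find GCD(90, 117)
GCD = 9
Divide both by 9: 90/9 = 10, 117/9 = 13
Simplified ratio = 10:13

10:13


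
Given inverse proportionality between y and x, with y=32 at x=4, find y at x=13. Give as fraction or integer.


Inverse proportion: y = k/x
Find k: k = 4 * 32 = 128
Compute y at x=13: y = 128/13
y = 128/13

128/13


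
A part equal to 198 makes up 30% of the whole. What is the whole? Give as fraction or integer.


Given: 198 is 30% of the whole
Set up: 198 = 30/100 * whole
whole = 198 * 100 / 30
whole = 19800 / 30
whole = 660

660


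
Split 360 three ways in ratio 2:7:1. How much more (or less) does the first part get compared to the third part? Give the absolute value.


Total parts = 2 + 7 + 1 = 10
Value per part = 360 / 10 = 36
Shares: 2*36=72, 7*36=252, 1*36=36
First share = 72, third share = 36
Difference = |72 - 36| = 36

36


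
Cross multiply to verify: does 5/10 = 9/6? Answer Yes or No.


Cross multiply to check 5/10 = 9/6
Left cross product: 5 * 6 = 30
Right cross product: 10 * 9 = 90
30 != 90
Not equal, so proportions differ => No

No


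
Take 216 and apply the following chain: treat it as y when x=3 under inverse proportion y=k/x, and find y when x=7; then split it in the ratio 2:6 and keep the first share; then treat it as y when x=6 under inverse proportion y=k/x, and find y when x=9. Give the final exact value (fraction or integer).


Start with 216.
Step 1: Inverse prop: k = (216)*3; new y = k/7 = 216*3/7 = 648/7
Step 2: Split 2:6, first share = 648/7 * 2/8 = 162/7
Step 3: Inverse prop: k = (162/7)*6; new y = k/9 = 162/7*6/9 = 108/7
Final result = 108/7

108/7


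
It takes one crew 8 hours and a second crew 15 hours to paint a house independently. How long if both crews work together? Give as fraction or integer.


Rate of A = 1/8 job per hour
Rate of B = 1/15 job per hour
Combined rate = 1/8 + 1/15
Find common denominator: (15 + 8)/(8*15) = 23/120
Combined rate = 23/120 job per hour
Time together = 1 / (23/120) = 120/23 hours

120/23


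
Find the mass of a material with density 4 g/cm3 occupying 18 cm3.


Using mass = density * volume
Density = 4 g/cm3
Volume = 18 cm3
Mass = 4 * 18
= 72 g

72


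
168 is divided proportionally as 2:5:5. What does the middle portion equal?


Ratio = 2:5:5
Total parts = 2 + 5 + 5 = 12
Value per part = 168 / 12 = 14
First share = 2 * 14 = 28
Middle share = 5 * 14 = 70
Third share = 5 * 14 = 70

70


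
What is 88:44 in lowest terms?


Find GCD(88, 44)
GCD = 44
Divide both by 44: 88/44 = 2, 44/44 = 1
Simplified ratio = 2:1

2:1


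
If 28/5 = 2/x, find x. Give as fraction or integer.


Setting up: 28/5 = 2/x
Cross multiply: 28 * x = 5 * 2
28x = 10
x = 10/28
x = 5/14

5/14


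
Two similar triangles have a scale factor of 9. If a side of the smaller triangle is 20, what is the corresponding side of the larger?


Similar triangles have proportional sides
Scale factor = 9
Smaller side = 20
Corresponding larger side = 20 * 9
= 180

180


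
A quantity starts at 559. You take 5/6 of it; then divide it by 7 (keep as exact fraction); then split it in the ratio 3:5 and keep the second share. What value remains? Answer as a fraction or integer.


Start with 559.
Step 1: Take 5/6: 559 * 5/6 = 2795/6
Step 2: Divide by 7: 2795/6 / 7 = 2795/42
Step 3: Split 3:5, second share = 2795/42 * 5/8 = 13975/336
Final result = 13975/336

13975/336


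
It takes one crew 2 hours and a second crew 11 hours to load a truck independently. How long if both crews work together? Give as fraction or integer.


Rate of A = 1/2 job per hour
Rate of B = 1/11 job per hour
Combined rate = 1/2 + 1/11
Find common denominator: (11 + 2)/(2*11) = 13/22
Combined rate = 13/22 job per hour
Time together = 1 / (13/22) = 22/13 hours

22/13


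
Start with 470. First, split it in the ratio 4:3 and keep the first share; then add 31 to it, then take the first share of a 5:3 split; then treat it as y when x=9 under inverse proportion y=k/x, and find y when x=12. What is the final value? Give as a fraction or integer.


Start with 470.
Step 1: Split 4:3, first share = 470 * 4/7 = 1880/7
Step 2: Add 31: 1880/7+31=2097/7; split 5:3 first = 2097/7*5/8 = 10485/56
Step 3: Inverse prop: k = (10485/56)*9; new y = k/12 = 10485/56*9/12 = 31455/224
Final result = 31455/224

31455/224


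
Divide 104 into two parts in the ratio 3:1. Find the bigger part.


Total parts = 3 + 1 = 4
Value per part = 104 / 4 = 26
First share = 3 * 26 = 78
Second share = 1 * 26 = 26
Larger share = 78

78


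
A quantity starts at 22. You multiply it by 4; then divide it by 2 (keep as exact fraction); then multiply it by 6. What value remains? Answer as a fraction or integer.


Start with 22.
Step 1: Multiply by 4: 22 * 4 = 88
Step 2: Divide by 2: 88 / 2 = 44
Step 3: Multiply by 6: 44 * 6 = 264
Final result = 264

264


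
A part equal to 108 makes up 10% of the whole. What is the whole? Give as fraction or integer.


Given: 108 is 10% of the whole
Set up: 108 = 10/100 * whole
whole = 108 * 100 / 10
whole = 10800 / 10
whole = 1080

1080


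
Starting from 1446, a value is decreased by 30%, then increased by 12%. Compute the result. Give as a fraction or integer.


Start: 1446
Step 1: decrease by 30% => multiply by 70/100
  1446 * 70/100 = 5061/5
Step 2: increase by 12% => multiply by 112/100
  5061/5 * 112/100 = 141708/125
Final value = 141708/125

141708/125


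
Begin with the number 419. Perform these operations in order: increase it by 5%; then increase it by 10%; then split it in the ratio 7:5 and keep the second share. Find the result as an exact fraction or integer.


Start with 419.
Step 1: Increase by 5%: 419 * 105/100 = 8799/20
Step 2: Increase by 10%: 8799/20 * 110/100 = 96789/200
Step 3: Split 7:5, second share = 96789/200 * 5/12 = 32263/160
Final result = 32263/160

32263/160


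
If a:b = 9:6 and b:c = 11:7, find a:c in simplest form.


Given a:b = 9:6 and b:c = 11:7
Make b consistent. Multiply first ratio by 11: a:b = 99:66
Multiply second ratio by 6: b:c = 66:42
Now b = 66 in both, so a:b:c = 99:66:42
Therefore a:c = 99:42
Simplify by GCD: a:c = 33:14

33:14


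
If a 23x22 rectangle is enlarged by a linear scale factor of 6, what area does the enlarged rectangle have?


Original dimensions: 23 x 22
Enlargement factor = 6
New width = 23 * 6 = 138
New height = 22 * 6 = 132
New area = 138 * 132 = 18216

18216


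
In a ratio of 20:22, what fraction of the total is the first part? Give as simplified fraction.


Total parts = 20 + 22 = 42
First part fraction = 20/42
Simplify: 20/42 = 10/21

10/21


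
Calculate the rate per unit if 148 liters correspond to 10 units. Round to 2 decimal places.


Total liters = 148
Number of units = 10
Unit rate = 148 / 10
= 14.80 liters per unit

14.80


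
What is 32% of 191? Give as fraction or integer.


Compute 32% of 191
Convert percentage: 32% = 32/100
Multiply: 191 * 32/100
= 6112/100
= 1528/25

1528/25


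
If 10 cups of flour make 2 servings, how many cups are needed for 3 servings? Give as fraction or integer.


Original: 10 cups for 2 servings
Target servings = 3
Scaling factor = 3/2
New amount = 10 * 3/2
= 30/2
= 15 cups

15


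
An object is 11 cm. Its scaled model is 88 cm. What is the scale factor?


Original length = 11 cm
Scaled length = 88 cm
Scale factor = 88 / 11
= 8

8


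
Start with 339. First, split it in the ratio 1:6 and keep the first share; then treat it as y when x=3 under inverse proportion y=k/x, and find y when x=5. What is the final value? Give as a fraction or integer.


Start with 339.
Step 1: Split 1:6, first share = 339 * 1/7 = 339/7
Step 2: Inverse prop: k = (339/7)*3; new y = k/5 = 339/7*3/5 = 1017/35
Final result = 1017/35

1017/35


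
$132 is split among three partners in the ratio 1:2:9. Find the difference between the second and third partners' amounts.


Total parts = 1 + 2 + 9 = 12
Value per part = 132 / 12 = 11
Shares: 1*11=11, 2*11=22, 9*11=99
Second share = 22, third share = 99
Difference = |22 - 99| = 77

77


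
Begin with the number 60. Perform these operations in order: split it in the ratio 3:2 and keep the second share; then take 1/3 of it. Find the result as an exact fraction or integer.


Start with 60.
Step 1: Split 3:2, second share = 60 * 2/5 = 24
Step 2: Take 1/3: 24 * 1/3 = 8
Final result = 8

8


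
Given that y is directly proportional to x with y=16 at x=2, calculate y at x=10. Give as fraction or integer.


Direct proportion: y = kx
Find k: k = 16/2 = 8
Compute y at x=10: y = 8 * 10
y = 80

80


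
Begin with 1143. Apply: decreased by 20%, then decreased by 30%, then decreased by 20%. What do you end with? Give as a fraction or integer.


Start: 1143
Step 1: decrease by 20% => multiply by 80/100
  1143 * 80/100 = 4572/5
Step 2: decrease by 30% => multiply by 70/100
  4572/5 * 70/100 = 16002/25
Step 3: decrease by 20% => multiply by 80/100
  16002/25 * 80/100 = 64008/125
Final value = 64008/125

64008/125


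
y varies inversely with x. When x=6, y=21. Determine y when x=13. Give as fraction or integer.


Inverse proportion: y = k/x
Find k: k = 6 * 21 = 126
Compute y at x=13: y = 126/13
y = 126/13

126/13


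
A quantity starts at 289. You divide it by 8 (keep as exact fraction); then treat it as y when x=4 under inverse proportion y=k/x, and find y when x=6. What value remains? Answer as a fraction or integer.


Start with 289.
Step 1: Divide by 8: 289 / 8 = 289/8
Step 2: Inverse prop: k = (289/8)*4; new y = k/6 = 289/8*4/6 = 289/12
Final result = 289/12

289/12


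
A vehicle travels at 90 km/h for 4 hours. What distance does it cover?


Using distance = speed * time
Speed = 90 km/h
Time = 4 hours
Distance = 90 * 4
= 360 km

360


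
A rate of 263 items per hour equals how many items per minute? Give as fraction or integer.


Converting from per hour to per minute
Rate = 263 items per hour
Divide by 60: 263/60
= 263/60 items per minute

263/60


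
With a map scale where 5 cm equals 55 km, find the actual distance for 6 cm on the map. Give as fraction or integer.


Map scale: 5 cm = 55 km
Measured distance on map = 6 cm
Set up proportion: 6 * 55 / 5
= 330 / 5
= 66 km

66


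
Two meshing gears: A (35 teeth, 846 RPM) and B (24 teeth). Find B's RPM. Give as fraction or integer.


Gear ratio: teeth_A * RPM_A = teeth_B * RPM_B
35 * 846 = 24 * RPM_B
29610 = 24 * RPM_B
RPM_B = 29610 / 24
RPM_B = 4935/4

4935/4


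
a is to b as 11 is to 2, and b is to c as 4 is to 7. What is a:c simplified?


Given a:b = 11:2 and b:c = 4:7
Make b consistent. Multiply first ratio by 4: a:b = 44:8
Multiply second ratio by 2: b:c = 8:14
Now b = 8 in both, so a:b:c = 44:8:14
Therefore a:c = 44:14
Simplify by GCD: a:c = 22:7

22:7


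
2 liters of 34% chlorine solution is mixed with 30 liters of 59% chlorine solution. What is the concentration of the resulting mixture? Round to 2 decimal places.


Solute in mixture 1 = 34% of 2 L = 2*34/100 = 17/25 L
Solute in mixture 2 = 59% of 30 L = 30*59/100 = 177/10 L
Total solute = 17/25 + 177/10 = 919/50 L
Total volume = 2 + 30 = 32 L
Final concentration = 919/50/32 * 100 = 57.44%

57.44


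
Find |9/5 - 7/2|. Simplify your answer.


Simplify: 9/5 = 9/5 and 7/2 = 7/2
Find common denominator: LCD = 10
Convert: 18/10 and 35/10
Difference = |18 - 35|/10 = 17/10
Simplified = 17/10

17/10


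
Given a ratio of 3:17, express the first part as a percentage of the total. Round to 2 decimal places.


Total parts = 3 + 17 = 20
First part fraction = 3/20
Percentage = (3/20) * 100
= 0.15 * 100
= 15.00%

15.00


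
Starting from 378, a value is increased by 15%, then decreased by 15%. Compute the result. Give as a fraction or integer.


Start: 378
Step 1: increase by 15% => multiply by 115/100
  378 * 115/100 = 4347/10
Step 2: decrease by 15% => multiply by 85/100
  4347/10 * 85/100 = 73899/200
Final value = 73899/200

73899/200


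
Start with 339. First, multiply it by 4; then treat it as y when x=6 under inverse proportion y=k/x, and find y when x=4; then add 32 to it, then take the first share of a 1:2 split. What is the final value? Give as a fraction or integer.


Start with 339.
Step 1: Multiply by 4: 339 * 4 = 1356
Step 2: Inverse prop: k = (1356)*6; new y = k/4 = 1356*6/4 = 2034
Step 3: Add 32: 2034+32=2066; split 1:2 first = 2066*1/3 = 2066/3
Final result = 2066/3

2066/3


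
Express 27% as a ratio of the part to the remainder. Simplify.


Part = 27%, Remainder = 73%
Ratio = 27:73
GCD(27, 73) = 1
Simplify: 27:73 = 27:73

27:73


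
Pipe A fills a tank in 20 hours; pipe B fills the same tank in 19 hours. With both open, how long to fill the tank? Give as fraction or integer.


Rate of A = 1/20 job per hour
Rate of B = 1/19 job per hour
Combined rate = 1/20 + 1/19
Find common denominator: (19 + 20)/(20*19) = 39/380
Combined rate = 39/380 job per hour
Time together = 1 / (39/380) = 380/39 hours

380/39


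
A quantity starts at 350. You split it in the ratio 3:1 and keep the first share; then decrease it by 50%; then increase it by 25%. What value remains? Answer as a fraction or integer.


Start with 350.
Step 1: Split 3:1, first share = 350 * 3/4 = 525/2
Step 2: Decrease by 50%: 525/2 * 50/100 = 525/4
Step 3: Increase by 25%: 525/4 * 125/100 = 2625/16
Final result = 2625/16

2625/16


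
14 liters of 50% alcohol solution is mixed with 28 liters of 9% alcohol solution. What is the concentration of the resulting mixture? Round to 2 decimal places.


Solute in mixture 1 = 50% of 14 L = 14*50/100 = 7 L
Solute in mixture 2 = 9% of 28 L = 28*9/100 = 63/25 L
Total solute = 7 + 63/25 = 238/25 L
Total volume = 14 + 28 = 42 L
Final concentration = 238/25/42 * 100 = 22.67%

22.67


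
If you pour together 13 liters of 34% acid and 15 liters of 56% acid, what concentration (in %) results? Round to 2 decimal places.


Solute in mixture 1 = 34% of 13 L = 13*34/100 = 221/50 L
Solute in mixture 2 = 56% of 15 L = 15*56/100 = 42/5 L
Total solute = 221/50 + 42/5 = 641/50 L
Total volume = 13 + 15 = 28 L
Final concentration = 641/50/28 * 100 = 45.79%

45.79


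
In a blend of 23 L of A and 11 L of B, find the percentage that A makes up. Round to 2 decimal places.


Volume of A = 23 L
Volume of B = 11 L
Total volume = 23 + 11 = 34 L
Percentage of A = (23/34) * 100
= 67.65%

67.65


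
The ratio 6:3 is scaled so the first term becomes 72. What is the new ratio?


Original ratio: 6:3
First term target: 72
Scale factor = 72 / 6 = 12
Multiply second term: 3 * 12 = 36
Equivalent ratio = 72:36

72:36


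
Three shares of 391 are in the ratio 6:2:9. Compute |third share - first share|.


Total parts = 6 + 2 + 9 = 17
Value per part = 391 / 17 = 23
Shares: 6*23=138, 2*23=46, 9*23=207
Third share = 207, first share = 138
Difference = |207 - 138| = 69

69


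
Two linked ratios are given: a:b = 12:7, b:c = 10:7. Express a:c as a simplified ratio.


Given a:b = 12:7 and b:c = 10:7
Make b consistent. Multiply first ratio by 10: a:b = 120:70
Multiply second ratio by 7: b:c = 70:49
Now b = 70 in both, so a:b:c = 120:70:49
Therefore a:c = 120:49
Simplify by GCD: a:c = 120:49

120:49


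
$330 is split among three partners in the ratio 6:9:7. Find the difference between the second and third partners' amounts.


Total parts = 6 + 9 + 7 = 22
Value per part = 330 / 22 = 15
Shares: 6*15=90, 9*15=135, 7*15=105
Second share = 135, third share = 105
Difference = |135 - 105| = 30

30


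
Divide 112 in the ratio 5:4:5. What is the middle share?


Ratio = 5:4:5
Total parts = 5 + 4 + 5 = 14
Value per part = 112 / 14 = 8
First share = 5 * 8 = 40
Middle share = 4 * 8 = 32
Third share = 5 * 8 = 40

32


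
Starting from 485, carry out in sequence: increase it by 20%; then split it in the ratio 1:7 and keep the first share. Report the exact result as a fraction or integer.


Start with 485.
Step 1: Increase by 20%: 485 * 120/100 = 582
Step 2: Split 1:7, first share = 582 * 1/8 = 291/4
Final result = 291/4

291/4


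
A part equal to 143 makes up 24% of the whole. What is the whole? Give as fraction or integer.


Given: 143 is 24% of the whole
Set up: 143 = 24/100 * whole
whole = 143 * 100 / 24
whole = 14300 / 24
whole = 3575/6

3575/6


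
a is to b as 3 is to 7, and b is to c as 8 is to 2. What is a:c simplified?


Given a:b = 3:7 and b:c = 8:2
Make b consistent. Multiply first ratio by 8: a:b = 24:56
Multiply second ratio by 7: b:c = 56:14
Now b = 56 in both, so a:b:c = 24:56:14
Therefore a:c = 24:14
Simplify by GCD: a:c = 12:7

12:7


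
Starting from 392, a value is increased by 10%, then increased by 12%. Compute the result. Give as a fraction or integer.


Start: 392
Step 1: increase by 10% => multiply by 110/100
  392 * 110/100 = 2156/5
Step 2: increase by 12% => multiply by 112/100
  2156/5 * 112/100 = 60368/125
Final value = 60368/125

60368/125


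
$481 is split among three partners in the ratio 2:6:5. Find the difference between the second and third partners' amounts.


Total parts = 2 + 6 + 5 = 13
Value per part = 481 / 13 = 37
Shares: 2*37=74, 6*37=222, 5*37=185
Second share = 222, third share = 185
Difference = |222 - 185| = 37

37


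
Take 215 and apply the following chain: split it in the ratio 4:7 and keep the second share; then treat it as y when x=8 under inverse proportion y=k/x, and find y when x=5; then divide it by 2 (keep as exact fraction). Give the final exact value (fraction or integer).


Start with 215.
Step 1: Split 4:7, second share = 215 * 7/11 = 1505/11
Step 2: Inverse prop: k = (1505/11)*8; new y = k/5 = 1505/11*8/5 = 2408/11
Step 3: Divide by 2: 2408/11 / 2 = 1204/11
Final result = 1204/11

1204/11


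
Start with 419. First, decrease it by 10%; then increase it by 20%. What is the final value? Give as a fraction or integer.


Start with 419.
Step 1: Decrease by 10%: 419 * 90/100 = 3771/10
Step 2: Increase by 20%: 3771/10 * 120/100 = 11313/25
Final result = 11313/25

11313/25


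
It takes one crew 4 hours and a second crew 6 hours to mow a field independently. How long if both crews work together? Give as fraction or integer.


Rate of A = 1/4 job per hour
Rate of B = 1/6 job per hour
Combined rate = 1/4 + 1/6
Find common denominator: (6 + 4)/(4*6) = 10/24
Combined rate = 5/12 job per hour
Time together = 1 / (5/12) = 12/5 hours

12/5


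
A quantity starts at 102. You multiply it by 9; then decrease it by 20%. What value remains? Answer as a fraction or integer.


Start with 102.
Step 1: Multiply by 9: 102 * 9 = 918
Step 2: Decrease by 20%: 918 * 80/100 = 3672/5
Final result = 3672/5

3672/5


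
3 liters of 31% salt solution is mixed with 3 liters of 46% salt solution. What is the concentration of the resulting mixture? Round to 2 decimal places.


Solute in mixture 1 = 31% of 3 L = 3*31/100 = 93/100 L
Solute in mixture 2 = 46% of 3 L = 3*46/100 = 69/50 L
Total solute = 93/100 + 69/50 = 231/100 L
Total volume = 3 + 3 = 6 L
Final concentration = 231/100/6 * 100 = 38.50%

38.50


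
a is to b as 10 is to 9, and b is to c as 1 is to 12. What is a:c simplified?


Given a:b = 10:9 and b:c = 1:12
Make b consistent. Multiply first ratio by 1: a:b = 10:9
Multiply second ratio by 9: b:c = 9:108
Now b = 9 in both, so a:b:c = 10:9:108
Therefore a:c = 10:108
Simplify by GCD: a:c = 5:54

5:54


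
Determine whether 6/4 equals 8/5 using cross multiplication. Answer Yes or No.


Cross multiply to check 6/4 = 8/5
Left cross product: 6 * 5 = 30
Right cross product: 4 * 8 = 32
30 != 32
Not equal, so proportions differ => No

No


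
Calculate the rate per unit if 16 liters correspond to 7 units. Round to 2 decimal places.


Total liters = 16
Number of units = 7
Unit rate = 16 / 7
= 2.29 liters per unit

2.29


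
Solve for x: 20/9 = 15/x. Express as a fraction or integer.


Setting up: 20/9 = 15/x
Cross multiply: 20 * x = 9 * 15
20x = 135
x = 135/20
x = 27/4

27/4


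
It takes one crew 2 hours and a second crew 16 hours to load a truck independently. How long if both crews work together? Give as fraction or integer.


Rate of A = 1/2 job per hour
Rate of B = 1/16 job per hour
Combined rate = 1/2 + 1/16
Find common denominator: (16 + 2)/(2*16) = 18/32
Combined rate = 9/16 job per hour
Time together = 1 / (9/16) = 16/9 hours

16/9


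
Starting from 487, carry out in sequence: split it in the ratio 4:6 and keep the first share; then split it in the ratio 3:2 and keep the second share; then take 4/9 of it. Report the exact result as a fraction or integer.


Start with 487.
Step 1: Split 4:6, first share = 487 * 4/10 = 974/5
Step 2: Split 3:2, second share = 974/5 * 2/5 = 1948/25
Step 3: Take 4/9: 1948/25 * 4/9 = 7792/225
Final result = 7792/225

7792/225


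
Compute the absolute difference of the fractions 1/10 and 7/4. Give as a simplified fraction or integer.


Simplify: 1/10 = 1/10 and 7/4 = 7/4
Find common denominator: LCD = 20
Convert: 2/20 and 35/20
Difference = |2 - 35|/20 = 33/20
Simplified = 33/20

33/20


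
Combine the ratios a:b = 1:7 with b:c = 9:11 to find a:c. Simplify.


Given a:b = 1:7 and b:c = 9:11
Make b consistent. Multiply first ratio by 9: a:b = 9:63
Multiply second ratio by 7: b:c = 63:77
Now b = 63 in both, so a:b:c = 9:63:77
Therefore a:c = 9:77
Simplify by GCD: a:c = 9:77

9:77


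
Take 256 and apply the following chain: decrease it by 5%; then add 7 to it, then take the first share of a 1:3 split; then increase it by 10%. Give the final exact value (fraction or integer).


Start with 256.
Step 1: Decrease by 5%: 256 * 95/100 = 1216/5
Step 2: Add 7: 1216/5+7=1251/5; split 1:3 first = 1251/5*1/4 = 1251/20
Step 3: Increase by 10%: 1251/20 * 110/100 = 13761/200
Final result = 13761/200

13761/200


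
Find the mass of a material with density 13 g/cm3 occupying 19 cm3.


Using mass = density * volume
Density = 13 g/cm3
Volume = 19 cm3
Mass = 13 * 19
= 247 g

247


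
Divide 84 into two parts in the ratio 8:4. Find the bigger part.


Total parts = 8 + 4 = 12
Value per part = 84 / 12 = 7
First share = 8 * 7 = 56
Second share = 4 * 7 = 28
Larger share = 56

56


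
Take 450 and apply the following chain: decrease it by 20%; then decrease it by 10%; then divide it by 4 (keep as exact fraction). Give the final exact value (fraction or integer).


Start with 450.
Step 1: Decrease by 20%: 450 * 80/100 = 360
Step 2: Decrease by 10%: 360 * 90/100 = 324
Step 3: Divide by 4: 324 / 4 = 81
Final result = 81

81


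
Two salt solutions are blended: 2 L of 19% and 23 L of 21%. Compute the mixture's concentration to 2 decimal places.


Solute in mixture 1 = 19% of 2 L = 2*19/100 = 19/50 L
Solute in mixture 2 = 21% of 23 L = 23*21/100 = 483/100 L
Total solute = 19/50 + 483/100 = 521/100 L
Total volume = 2 + 23 = 25 L
Final concentration = 521/100/25 * 100 = 20.84%

20.84


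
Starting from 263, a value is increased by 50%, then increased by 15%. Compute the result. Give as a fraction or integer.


Start: 263
Step 1: increase by 50% => multiply by 150/100
  263 * 150/100 = 789/2
Step 2: increase by 15% => multiply by 115/100
  789/2 * 115/100 = 18147/40
Final value = 18147/40

18147/40


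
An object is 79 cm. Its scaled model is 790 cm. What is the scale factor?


Original length = 79 cm
Scaled length = 790 cm
Scale factor = 790 / 79
= 10

10


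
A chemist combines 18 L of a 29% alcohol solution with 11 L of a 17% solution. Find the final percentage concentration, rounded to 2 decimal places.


Solute in mixture 1 = 29% of 18 L = 18*29/100 = 261/50 L
Solute in mixture 2 = 17% of 11 L = 11*17/100 = 187/100 L
Total solute = 261/50 + 187/100 = 709/100 L
Total volume = 18 + 11 = 29 L
Final concentration = 709/100/29 * 100 = 24.45%

24.45


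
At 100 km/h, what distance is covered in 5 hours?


Using distance = speed * time
Speed = 100 km/h
Time = 5 hours
Distance = 100 * 5
= 500 km

500


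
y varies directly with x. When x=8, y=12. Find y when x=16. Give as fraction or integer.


Direct proportion: y = kx
Find k: k = 12/8 = 3/2
Compute y at x=16: y = 3/2 * 16
y = 24

24


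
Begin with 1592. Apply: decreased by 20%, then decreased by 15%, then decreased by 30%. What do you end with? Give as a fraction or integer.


Start: 1592
Step 1: decrease by 20% => multiply by 80/100
  1592 * 80/100 = 6368/5
Step 2: decrease by 15% => multiply by 85/100
  6368/5 * 85/100 = 27064/25
Step 3: decrease by 30% => multiply by 70/100
  27064/25 * 70/100 = 94724/125
Final value = 94724/125

94724/125


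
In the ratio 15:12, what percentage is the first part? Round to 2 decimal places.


Total parts = 15 + 12 = 27
First part fraction = 15/27
Percentage = (15/27) * 100
= 0.555556 * 100
= 55.56%

55.56


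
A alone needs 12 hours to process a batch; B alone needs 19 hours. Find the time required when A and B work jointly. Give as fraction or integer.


Rate of A = 1/12 job per hour
Rate of B = 1/19 job per hour
Combined rate = 1/12 + 1/19
Find common denominator: (19 + 12)/(12*19) = 31/228
Combined rate = 31/228 job per hour
Time together = 1 / (31/228) = 228/31 hours

228/31


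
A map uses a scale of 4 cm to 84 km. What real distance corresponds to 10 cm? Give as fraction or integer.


Map scale: 4 cm = 84 km
Measured distance on map = 10 cm
Set up proportion: 10 * 84 / 4
= 840 / 4
= 210 km

210


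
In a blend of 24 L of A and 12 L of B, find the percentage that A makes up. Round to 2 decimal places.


Volume of A = 24 L
Volume of B = 12 L
Total volume = 24 + 12 = 36 L
Percentage of A = (24/36) * 100
= 66.67%

66.67


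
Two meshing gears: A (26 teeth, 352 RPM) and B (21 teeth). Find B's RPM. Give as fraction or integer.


Gear ratio: teeth_A * RPM_A = teeth_B * RPM_B
26 * 352 = 21 * RPM_B
9152 = 21 * RPM_B
RPM_B = 9152 / 21
RPM_B = 9152/21

9152/21


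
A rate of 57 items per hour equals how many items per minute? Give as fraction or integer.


Converting from per hour to per minute
Rate = 57 items per hour
Divide by 60: 57/60
= 19/20 items per minute

19/20


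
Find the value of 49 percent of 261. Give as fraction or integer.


Compute 49% of 261
Convert percentage: 49% = 49/100
Multiply: 261 * 49/100
= 12789/100
= 12789/100

12789/100


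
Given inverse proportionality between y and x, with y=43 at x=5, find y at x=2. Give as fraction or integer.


Inverse proportion: y = k/x
Find k: k = 5 * 43 = 215
Compute y at x=2: y = 215/2
y = 215/2

215/2


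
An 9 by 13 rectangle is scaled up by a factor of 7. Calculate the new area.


Original dimensions: 9 x 13
Enlargement factor = 7
New width = 9 * 7 = 63
New height = 13 * 7 = 91
New area = 63 * 91 = 5733

5733


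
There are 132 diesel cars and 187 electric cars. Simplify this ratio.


Find GCD(132, 187)
GCD = 11
Divide both by 11: 132/11 = 12, 187/11 = 17
Simplified ratio = 12:17

12:17


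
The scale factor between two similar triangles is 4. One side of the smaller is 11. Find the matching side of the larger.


Similar triangles have proportional sides
Scale factor = 4
Smaller side = 11
Corresponding larger side = 11 * 4
= 44

44


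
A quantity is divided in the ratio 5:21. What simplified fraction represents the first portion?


Total parts = 5 + 21 = 26
First part fraction = 5/26
Simplify: 5/26 = 5/26

5/26


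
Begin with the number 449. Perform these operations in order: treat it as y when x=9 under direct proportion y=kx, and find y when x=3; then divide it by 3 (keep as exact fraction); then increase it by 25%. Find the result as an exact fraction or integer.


Start with 449.
Step 1: Direct prop: k = (449)/9; new y = k*3 = 449*3/9 = 449/3
Step 2: Divide by 3: 449/3 / 3 = 449/9
Step 3: Increase by 25%: 449/9 * 125/100 = 2245/36
Final result = 2245/36

2245/36


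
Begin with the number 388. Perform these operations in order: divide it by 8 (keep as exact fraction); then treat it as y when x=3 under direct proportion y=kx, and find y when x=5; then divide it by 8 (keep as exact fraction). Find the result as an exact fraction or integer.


Start with 388.
Step 1: Divide by 8: 388 / 8 = 97/2
Step 2: Direct prop: k = (97/2)/3; new y = k*5 = 97/2*5/3 = 485/6
Step 3: Divide by 8: 485/6 / 8 = 485/48
Final result = 485/48

485/48


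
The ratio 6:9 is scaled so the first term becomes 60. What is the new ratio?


Original ratio: 6:9
First term target: 60
Scale factor = 60 / 6 = 10
Multiply second term: 9 * 10 = 90
Equivalent ratio = 60:90

60:90


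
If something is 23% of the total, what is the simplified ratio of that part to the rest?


Part = 23%, Remainder = 77%
Ratio = 23:77
GCD(23, 77) = 1
Simplify: 23:77 = 23:77

23:77


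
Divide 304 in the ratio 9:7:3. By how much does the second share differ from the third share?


Total parts = 9 + 7 + 3 = 19
Value per part = 304 / 19 = 16
Shares: 9*16=144, 7*16=112, 3*16=48
Second share = 112, third share = 48
Difference = |112 - 48| = 64

64


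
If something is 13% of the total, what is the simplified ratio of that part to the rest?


Part = 13%, Remainder = 87%
Ratio = 13:87
GCD(13, 87) = 1
Simplify: 13:87 = 13:87

13:87


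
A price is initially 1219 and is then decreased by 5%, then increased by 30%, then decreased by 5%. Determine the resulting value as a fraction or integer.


Start: 1219
Step 1: decrease by 5% => multiply by 95/100
  1219 * 95/100 = 23161/20
Step 2: increase by 30% => multiply by 130/100
  23161/20 * 130/100 = 301093/200
Step 3: decrease by 5% => multiply by 95/100
  301093/200 * 95/100 = 5720767/4000
Final value = 5720767/4000

5720767/4000


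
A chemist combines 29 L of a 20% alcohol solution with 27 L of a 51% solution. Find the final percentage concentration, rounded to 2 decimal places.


Solute in mixture 1 = 20% of 29 L = 29*20/100 = 29/5 L
Solute in mixture 2 = 51% of 27 L = 27*51/100 = 1377/100 L
Total solute = 29/5 + 1377/100 = 1957/100 L
Total volume = 29 + 27 = 56 L
Final concentration = 1957/100/56 * 100 = 34.95%

34.95


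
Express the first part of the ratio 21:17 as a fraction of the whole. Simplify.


Total parts = 21 + 17 = 38
First part fraction = 21/38
Simplify: 21/38 = 21/38

21/38


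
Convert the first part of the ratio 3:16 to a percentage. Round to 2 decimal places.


Total parts = 3 + 16 = 19
First part fraction = 3/19
Percentage = (3/19) * 100
= 0.157895 * 100
= 15.79%

15.79


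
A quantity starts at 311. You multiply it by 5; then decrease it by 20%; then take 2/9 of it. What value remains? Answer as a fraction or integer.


Start with 311.
Step 1: Multiply by 5: 311 * 5 = 1555
Step 2: Decrease by 20%: 1555 * 80/100 = 1244
Step 3: Take 2/9: 1244 * 2/9 = 2488/9
Final result = 2488/9

2488/9


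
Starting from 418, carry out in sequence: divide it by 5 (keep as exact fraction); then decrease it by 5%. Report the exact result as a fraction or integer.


Start with 418.
Step 1: Divide by 5: 418 / 5 = 418/5
Step 2: Decrease by 5%: 418/5 * 95/100 = 3971/50
Final result = 3971/50

3971/50


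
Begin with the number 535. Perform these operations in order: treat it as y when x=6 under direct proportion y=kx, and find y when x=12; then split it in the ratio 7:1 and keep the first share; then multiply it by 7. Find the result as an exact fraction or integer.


Start with 535.
Step 1: Direct prop: k = (535)/6; new y = k*12 = 535*12/6 = 1070
Step 2: Split 7:1, first share = 1070 * 7/8 = 3745/4
Step 3: Multiply by 7: 3745/4 * 7 = 26215/4
Final result = 26215/4

26215/4


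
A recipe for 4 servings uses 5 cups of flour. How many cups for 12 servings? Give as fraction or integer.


Original: 5 cups for 4 servings
Target servings = 12
Scaling factor = 12/4
New amount = 5 * 12/4
= 60/4
= 15 cups

15


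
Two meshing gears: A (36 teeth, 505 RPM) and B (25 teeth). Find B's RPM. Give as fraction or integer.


Gear ratio: teeth_A * RPM_A = teeth_B * RPM_B
36 * 505 = 25 * RPM_B
18180 = 25 * RPM_B
RPM_B = 18180 / 25
RPM_B = 3636/5

3636/5


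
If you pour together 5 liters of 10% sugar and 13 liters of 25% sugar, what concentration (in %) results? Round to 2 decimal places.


Solute in mixture 1 = 10% of 5 L = 5*10/100 = 1/2 L
Solute in mixture 2 = 25% of 13 L = 13*25/100 = 13/4 L
Total solute = 1/2 + 13/4 = 15/4 L
Total volume = 5 + 13 = 18 L
Final concentration = 15/4/18 * 100 = 20.83%

20.83


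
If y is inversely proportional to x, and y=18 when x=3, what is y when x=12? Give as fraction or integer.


Inverse proportion: y = k/x
Find k: k = 3 * 18 = 54
Compute y at x=12: y = 54/12
y = 9/2

9/2


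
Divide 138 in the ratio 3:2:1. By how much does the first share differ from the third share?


Total parts = 3 + 2 + 1 = 6
Value per part = 138 / 6 = 23
Shares: 3*23=69, 2*23=46, 1*23=23
First share = 69, third share = 23
Difference = |69 - 23| = 46

46


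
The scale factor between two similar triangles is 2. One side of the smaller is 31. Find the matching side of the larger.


Similar triangles have proportional sides
Scale factor = 2
Smaller side = 31
Corresponding larger side = 31 * 2
= 62

62
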